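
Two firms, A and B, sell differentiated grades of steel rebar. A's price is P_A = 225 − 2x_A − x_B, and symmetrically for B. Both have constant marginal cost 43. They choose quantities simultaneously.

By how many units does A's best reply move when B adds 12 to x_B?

-3

Firm A's profit: π = x_A(225 − 2x_A − x_B) − 43x_A.
∂π/∂x_A = 182 − 4x_A − x_B = 0 ⇒ x_A = 45.5 − 0.25x_B.
The reaction-function slope is −0.25, so a 12-unit rise in x_B moves x_A by −0.25 × 12 = −3. A's best response falls — the actions are strategic substitutes.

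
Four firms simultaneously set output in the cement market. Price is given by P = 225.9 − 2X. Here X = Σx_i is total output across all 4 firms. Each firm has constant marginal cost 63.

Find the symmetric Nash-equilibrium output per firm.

A representative firm's profit is π_i = x_i(225.9 − 2X) − 63x_i, with X = x_i + Σ_{j≠i} x_j.
First-order condition: 162.9 − 4x_i − 2Σ_{j≠i} x_j = 0.
In a symmetric equilibrium every firm chooses the same x, so Σ_{j≠i} x_j = 3x. The condition becomes 162.9 − 10x = 0, giving x = 162.9/10 = 16.29.

16.29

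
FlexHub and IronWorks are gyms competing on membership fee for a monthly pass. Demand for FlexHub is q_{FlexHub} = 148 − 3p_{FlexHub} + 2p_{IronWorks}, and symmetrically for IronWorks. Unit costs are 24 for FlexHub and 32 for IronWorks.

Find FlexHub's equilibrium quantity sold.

97.5

FlexHub's profit: π = (p_{FlexHub} − 24)(148 − 3p_{FlexHub} + 2p_{IronWorks}).
∂π/∂p_{FlexHub} = 220 − 6p_{FlexHub} + 2p_{IronWorks} = 0 ⇒ p_{FlexHub} = 110/3 + (1/3)p_{IronWorks}.
Similarly p_{IronWorks} = 122/3 + (1/3)p_{FlexHub}.
Plugging p_{IronWorks} into FlexHub's best response: p_{FlexHub} = 110/3 + (1/3)(122/3 + (1/3)p_{FlexHub}) ⇒ (8/9)p_{FlexHub} = 452/9, so p_{FlexHub} = 56.5.
Then p_{IronWorks} = 122/3 + (1/3)·56.5 = 59.5.
q_{FlexHub} = 148 − 3·56.5 + 2·59.5 = 97.5.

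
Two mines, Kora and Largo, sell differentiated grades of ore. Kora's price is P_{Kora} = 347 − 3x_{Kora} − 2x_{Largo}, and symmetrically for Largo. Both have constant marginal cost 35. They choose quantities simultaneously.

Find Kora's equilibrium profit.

Mine Kora's profit: π = x_{Kora}(347 − 3x_{Kora} − 2x_{Largo}) − 35x_{Kora}.
∂π/∂x_{Kora} = 312 − 6x_{Kora} − 2x_{Largo} = 0 ⇒ x_{Kora} = 52 − (1/3)x_{Largo}.
The game is symmetric, so in equilibrium x_{Largo} = x_{Kora}: the reaction function gives (4/3)x_{Kora} = 52, hence x_{Kora} = 39.
P_{Kora} = 347 − 3·39 − 2·39 = 152.
Profit = (152 − 35)·39 = 4563.

4563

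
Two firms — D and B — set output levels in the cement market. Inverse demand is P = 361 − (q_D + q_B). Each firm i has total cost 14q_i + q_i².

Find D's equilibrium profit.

9632.72

Firm D's profit: π = q_D(361 − (q_D + q_B)) − 14q_D − q_D².
∂π/∂q_D = 347 − 4q_D − q_B = 0, so q_D = 86.75 − 0.25q_B.
Setting q_D = q_B in the reaction function: q_D = 86.75 − 0.25q_D, so q_D = 86.75 / 1.25 = 69.4.
Price P = 361 − 138.8 = 222.2.
D's profit: (222.2 − 14)·69.4 − (69.4)² = 9632.72.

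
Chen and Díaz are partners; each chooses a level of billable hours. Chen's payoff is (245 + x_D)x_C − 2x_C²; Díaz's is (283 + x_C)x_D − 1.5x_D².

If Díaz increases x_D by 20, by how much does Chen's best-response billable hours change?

Expanding Chen's payoff: 245x_C + x_Dx_C − 2x_C².
∂π/∂x_C = 245 + x_D − 4x_C = 0, so x_C = 61.25 + 0.25x_D.
The reaction-function slope is 0.25, so a 20-unit rise in x_D moves x_C by 0.25 × 20 = 5. Chen's best response rises — the actions are strategic complements.

5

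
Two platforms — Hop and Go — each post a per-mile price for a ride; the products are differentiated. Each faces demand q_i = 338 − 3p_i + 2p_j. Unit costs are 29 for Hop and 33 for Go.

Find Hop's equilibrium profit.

18252

Hop's profit: π = (p_{Hop} − 29)(338 − 3p_{Hop} + 2p_{Go}).
∂π/∂p_{Hop} = 425 − 6p_{Hop} + 2p_{Go} = 0 ⇒ p_{Hop} = 425/6 + (1/3)p_{Go}.
Similarly p_{Go} = 437/6 + (1/3)p_{Hop}.
Solving the two reaction functions simultaneously: (1 − (1/3)(1/3))p_{Hop} = 425/6 + (1/3)·(437/6), so (8/9)p_{Hop} = 856/9 and p_{Hop} = 107.
Then p_{Go} = 437/6 + (1/3)·107 = 108.5.
q_{Hop} = 338 − 3·107 + 2·108.5 = 234.
Profit = (107 − 29)·234 = 18252.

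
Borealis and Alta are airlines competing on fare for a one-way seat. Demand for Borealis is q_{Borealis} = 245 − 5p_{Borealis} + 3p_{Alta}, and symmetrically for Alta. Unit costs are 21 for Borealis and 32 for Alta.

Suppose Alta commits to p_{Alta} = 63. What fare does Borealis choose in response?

53.9

Borealis's profit: π = (p_{Borealis} − 21)(245 − 5p_{Borealis} + 3p_{Alta}).
∂π/∂p_{Borealis} = 350 − 10p_{Borealis} + 3p_{Alta} = 0 ⇒ p_{Borealis} = 35 + 0.3p_{Alta}.
At p_{Alta} = 63: p_{Borealis} = 35 + 0.3·63 = 53.9.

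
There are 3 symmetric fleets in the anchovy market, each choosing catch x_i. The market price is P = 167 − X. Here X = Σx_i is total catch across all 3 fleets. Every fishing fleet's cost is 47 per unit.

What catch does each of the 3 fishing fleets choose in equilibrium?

30

A representative fishing fleet's profit is π_i = x_i(167 − X) − 47x_i, with X = x_i + Σ_{j≠i} x_j.
First-order condition: 120 − 2x_i − Σ_{j≠i} x_j = 0.
Imposing symmetry (x_j = x for all j) turns Σ_{j≠i} x_j into 2x, so 120 = 4x and x = 30.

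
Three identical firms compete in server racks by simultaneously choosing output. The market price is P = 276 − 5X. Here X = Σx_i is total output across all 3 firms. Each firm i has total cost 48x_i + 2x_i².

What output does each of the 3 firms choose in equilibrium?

A representative firm's profit is π_i = x_i(276 − 5X) − 48x_i − 2x_i², with X = x_i + Σ_{j≠i} x_j.
First-order condition: 228 − 14x_i − 5Σ_{j≠i} x_j = 0.
With identical firms, set every x_j = x: then 228 − 14x − 10x = 0, i.e. x = 228/24 = 9.5.

9.5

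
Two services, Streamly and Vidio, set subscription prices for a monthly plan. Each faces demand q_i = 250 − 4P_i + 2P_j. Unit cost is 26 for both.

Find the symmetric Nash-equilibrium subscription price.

Streamly's profit: π = (P_{Streamly} − 26)(250 − 4P_{Streamly} + 2P_{Vidio}).
∂π/∂P_{Streamly} = 354 − 8P_{Streamly} + 2P_{Vidio} = 0 ⇒ P_{Streamly} = 44.25 + 0.25P_{Vidio}.
The game is symmetric, so in equilibrium P_{Vidio} = P_{Streamly}: the reaction function gives 0.75P_{Streamly} = 44.25, hence P_{Streamly} = 59.

59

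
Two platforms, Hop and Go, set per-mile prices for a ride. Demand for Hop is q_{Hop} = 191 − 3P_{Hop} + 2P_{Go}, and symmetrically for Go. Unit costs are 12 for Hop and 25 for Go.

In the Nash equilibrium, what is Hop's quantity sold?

141.5625

Hop's profit: π = (P_{Hop} − 12)(191 − 3P_{Hop} + 2P_{Go}).
∂π/∂P_{Hop} = 227 − 6P_{Hop} + 2P_{Go} = 0 ⇒ P_{Hop} = 227/6 + (1/3)P_{Go}.
Similarly P_{Go} = 133/3 + (1/3)P_{Hop}.
Substituting the second reaction function into the first: P_{Hop} = 227/6 + (1/3)(133/3 + (1/3)P_{Hop}), which gives (8/9)P_{Hop} = 947/18 ⇒ P_{Hop} = 59.1875.
Then P_{Go} = 133/3 + (1/3)·59.1875 = 64.0625.
q_{Hop} = 191 − 3·59.1875 + 2·64.0625 = 141.5625.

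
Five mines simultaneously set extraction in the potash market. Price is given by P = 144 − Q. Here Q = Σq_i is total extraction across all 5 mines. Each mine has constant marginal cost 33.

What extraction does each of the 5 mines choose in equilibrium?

18.5

A representative mine's profit is π_i = q_i(144 − Q) − 33q_i, with Q = q_i + Σ_{j≠i} q_j.
First-order condition: 111 − 2q_i − Σ_{j≠i} q_j = 0.
With identical mines, set every q_j = q: then 111 − 2q − 4q = 0, i.e. q = 111/6 = 18.5.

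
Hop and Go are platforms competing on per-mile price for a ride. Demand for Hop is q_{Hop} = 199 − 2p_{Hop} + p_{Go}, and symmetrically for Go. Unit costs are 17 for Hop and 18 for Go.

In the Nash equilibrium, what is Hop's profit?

7393.28

Hop's profit: π = (p_{Hop} − 17)(199 − 2p_{Hop} + p_{Go}).
∂π/∂p_{Hop} = 233 − 4p_{Hop} + p_{Go} = 0 ⇒ p_{Hop} = 58.25 + 0.25p_{Go}.
Similarly p_{Go} = 58.75 + 0.25p_{Hop}.
Substituting the second reaction function into the first: p_{Hop} = 58.25 + 0.25(58.75 + 0.25p_{Hop}), which gives 0.9375p_{Hop} = 72.9375 ⇒ p_{Hop} = 77.8.
Then p_{Go} = 58.75 + 0.25·77.8 = 78.2.
q_{Hop} = 199 − 2·77.8 + 78.2 = 121.6.
Profit = (77.8 − 17)·121.6 = 7393.28.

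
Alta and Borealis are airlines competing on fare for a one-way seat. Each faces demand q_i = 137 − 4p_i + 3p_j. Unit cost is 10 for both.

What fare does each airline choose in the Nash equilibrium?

Alta's profit: π = (p_{Alta} − 10)(137 − 4p_{Alta} + 3p_{Borealis}).
∂π/∂p_{Alta} = 177 − 8p_{Alta} + 3p_{Borealis} = 0 ⇒ p_{Alta} = 22.125 + 0.375p_{Borealis}.
Setting p_{Alta} = p_{Borealis} in the reaction function: p_{Alta} = 22.125 + 0.375p_{Alta}, so p_{Alta} = 22.125 / 0.625 = 35.4.

35.4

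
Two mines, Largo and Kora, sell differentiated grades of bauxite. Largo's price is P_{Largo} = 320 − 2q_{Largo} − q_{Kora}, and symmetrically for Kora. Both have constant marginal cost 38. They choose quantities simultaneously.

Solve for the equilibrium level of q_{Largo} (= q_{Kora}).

56.4

Mine Largo's profit: π = q_{Largo}(320 − 2q_{Largo} − q_{Kora}) − 38q_{Largo}.
∂π/∂q_{Largo} = 282 − 4q_{Largo} − q_{Kora} = 0 ⇒ q_{Largo} = 70.5 − 0.25q_{Kora}.
By symmetry q_{Kora} = q_{Largo}; substituting into the reaction function, 1.25q_{Largo} = 70.5 and q_{Largo} = 56.4.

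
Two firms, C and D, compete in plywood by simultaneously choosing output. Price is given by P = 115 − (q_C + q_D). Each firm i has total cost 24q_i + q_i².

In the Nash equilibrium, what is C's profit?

662.48

Firm C's profit: π = q_C(115 − (q_C + q_D)) − 24q_C − q_C².
∂π/∂q_C = 91 − 4q_C − q_D = 0, so q_C = 22.75 − 0.25q_D.
The game is symmetric, so in equilibrium q_D = q_C: the reaction function gives 1.25q_C = 22.75, hence q_C = 18.2.
Price P = 115 − 36.4 = 78.6.
C's profit: (78.6 − 24)·18.2 − (18.2)² = 662.48.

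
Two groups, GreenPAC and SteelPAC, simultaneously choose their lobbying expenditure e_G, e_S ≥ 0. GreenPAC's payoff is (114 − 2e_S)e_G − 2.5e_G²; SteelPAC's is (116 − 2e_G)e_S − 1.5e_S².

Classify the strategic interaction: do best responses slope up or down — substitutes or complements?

Expanding GreenPAC's payoff: 114e_G − 2e_Se_G − 2.5e_G².
∂π/∂e_G = 114 − 2e_S − 5e_G = 0, so e_G = 22.8 − 0.4e_S.
The best-response slope de_G/de_S = −0.4 < 0: the reaction function is downward-sloping, so the choices are strategic substitutes.

strategic substitutes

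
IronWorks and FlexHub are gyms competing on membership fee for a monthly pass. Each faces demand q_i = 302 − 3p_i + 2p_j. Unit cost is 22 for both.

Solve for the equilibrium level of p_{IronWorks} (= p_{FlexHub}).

92

IronWorks's profit: π = (p_{IronWorks} − 22)(302 − 3p_{IronWorks} + 2p_{FlexHub}).
∂π/∂p_{IronWorks} = 368 − 6p_{IronWorks} + 2p_{FlexHub} = 0 ⇒ p_{IronWorks} = 184/3 + (1/3)p_{FlexHub}.
Setting p_{IronWorks} = p_{FlexHub} in the reaction function: p_{IronWorks} = 184/3 + (1/3)p_{IronWorks}, so p_{IronWorks} = (184/3) / (2/3) = 92.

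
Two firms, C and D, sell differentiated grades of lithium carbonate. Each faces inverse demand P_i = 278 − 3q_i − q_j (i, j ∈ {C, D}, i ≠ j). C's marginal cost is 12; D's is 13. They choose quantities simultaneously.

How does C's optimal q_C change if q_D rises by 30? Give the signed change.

Firm C's profit: π = q_C(278 − 3q_C − q_D) − 12q_C.
∂π/∂q_C = 266 − 6q_C − q_D = 0 ⇒ q_C = 133/3 − (1/6)q_D.
The reaction-function slope is −1/6, so a 30-unit rise in q_D moves q_C by −1/6 × 30 = −5. C's best response falls — the actions are strategic substitutes.

-5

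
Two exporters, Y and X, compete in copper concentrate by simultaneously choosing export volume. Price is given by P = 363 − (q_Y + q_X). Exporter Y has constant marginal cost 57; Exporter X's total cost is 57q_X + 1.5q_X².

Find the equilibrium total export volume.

Exporter Y's profit: π = q_Y(363 − (q_Y + q_X)) − 57q_Y.
∂π/∂q_Y = 306 − 2q_Y − q_X = 0, so q_Y = 153 − 0.5q_X.
For X: ∂π/∂q_X = 306 − 5q_X − q_Y = 0 ⇒ q_X = 61.2 − 0.2q_Y.
Plugging q_X into Y's best response: q_Y = 153 − 0.5(61.2 − 0.2q_Y) ⇒ 0.9q_Y = 122.4, so q_Y = 136.
Then q_X = 61.2 − 0.2·136 = 34.
Total export volume: 136 + 34 = 170.

170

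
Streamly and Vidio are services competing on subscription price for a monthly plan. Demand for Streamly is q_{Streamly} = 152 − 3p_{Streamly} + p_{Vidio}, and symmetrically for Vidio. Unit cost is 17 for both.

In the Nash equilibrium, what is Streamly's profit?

1670.88

Streamly's profit: π = (p_{Streamly} − 17)(152 − 3p_{Streamly} + p_{Vidio}).
∂π/∂p_{Streamly} = 203 − 6p_{Streamly} + p_{Vidio} = 0 ⇒ p_{Streamly} = 203/6 + (1/6)p_{Vidio}.
Setting p_{Streamly} = p_{Vidio} in the reaction function: p_{Streamly} = 203/6 + (1/6)p_{Streamly}, so p_{Streamly} = (203/6) / (5/6) = 40.6.
q_{Streamly} = 152 − 3·40.6 + 40.6 = 70.8.
Profit = (40.6 − 17)·70.8 = 1670.88.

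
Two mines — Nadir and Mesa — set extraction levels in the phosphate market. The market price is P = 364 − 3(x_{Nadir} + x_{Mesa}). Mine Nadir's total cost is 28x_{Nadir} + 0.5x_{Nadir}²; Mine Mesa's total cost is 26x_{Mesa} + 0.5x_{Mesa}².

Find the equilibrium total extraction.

Mine Nadir's profit: π = x_{Nadir}(364 − 3(x_{Nadir} + x_{Mesa})) − 28x_{Nadir} − 0.5x_{Nadir}².
∂π/∂x_{Nadir} = 336 − 7x_{Nadir} − 3x_{Mesa} = 0, so x_{Nadir} = 48 − (3/7)x_{Mesa}.
By the same steps for Mesa: x_{Mesa} = 338/7 − (3/7)x_{Nadir}.
Plugging x_{Mesa} into Nadir's best response: x_{Nadir} = 48 − (3/7)(338/7 − (3/7)x_{Nadir}) ⇒ (40/49)x_{Nadir} = 1338/49, so x_{Nadir} = 33.45.
Then x_{Mesa} = 338/7 − (3/7)·33.45 = 33.95.
Total extraction: 33.45 + 33.95 = 67.4.

67.4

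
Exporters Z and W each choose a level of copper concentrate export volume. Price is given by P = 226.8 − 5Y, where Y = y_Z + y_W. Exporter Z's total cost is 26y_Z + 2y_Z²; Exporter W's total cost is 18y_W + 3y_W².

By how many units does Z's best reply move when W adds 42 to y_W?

-15

Exporter Z's profit: π = y_Z(226.8 − 5(y_Z + y_W)) − 26y_Z − 2y_Z².
∂π/∂y_Z = 200.8 − 14y_Z − 5y_W = 0, so y_Z = 502/35 − (5/14)y_W.
The reaction-function slope is −5/14, so a 42-unit rise in y_W moves y_Z by −5/14 × 42 = −15. Z's best response falls — the actions are strategic substitutes.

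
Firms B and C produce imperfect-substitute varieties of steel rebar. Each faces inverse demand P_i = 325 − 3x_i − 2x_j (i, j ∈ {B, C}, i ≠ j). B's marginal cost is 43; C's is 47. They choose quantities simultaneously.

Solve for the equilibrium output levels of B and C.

35.5, 34.5

Firm B's profit: π = x_B(325 − 3x_B − 2x_C) − 43x_B.
∂π/∂x_B = 282 − 6x_B − 2x_C = 0 ⇒ x_B = 47 − (1/3)x_C.
Similarly x_C = 139/3 − (1/3)x_B.
Substituting the second reaction function into the first: x_B = 47 − (1/3)(139/3 − (1/3)x_B), which gives (8/9)x_B = 284/9 ⇒ x_B = 35.5.
Then x_C = 139/3 − (1/3)·35.5 = 34.5.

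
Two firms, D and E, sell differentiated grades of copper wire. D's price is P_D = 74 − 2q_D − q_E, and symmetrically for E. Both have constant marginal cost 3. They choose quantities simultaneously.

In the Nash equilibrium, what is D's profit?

Firm D's profit: π = q_D(74 − 2q_D − q_E) − 3q_D.
∂π/∂q_D = 71 − 4q_D − q_E = 0 ⇒ q_D = 17.75 − 0.25q_E.
By symmetry q_E = q_D; substituting into the reaction function, 1.25q_D = 17.75 and q_D = 14.2.
P_D = 74 − 2·14.2 − 14.2 = 31.4.
Profit = (31.4 − 3)·14.2 = 403.28.

403.28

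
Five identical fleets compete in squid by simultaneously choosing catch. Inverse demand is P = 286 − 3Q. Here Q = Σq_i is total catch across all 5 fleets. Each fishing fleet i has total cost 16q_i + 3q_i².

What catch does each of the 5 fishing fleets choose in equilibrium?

11.25

A representative fishing fleet's profit is π_i = q_i(286 − 3Q) − 16q_i − 3q_i², with Q = q_i + Σ_{j≠i} q_j.
First-order condition: 270 − 12q_i − 3Σ_{j≠i} q_j = 0.
With identical fishing fleets, set every q_j = q: then 270 − 12q − 12q = 0, i.e. q = 270/24 = 11.25.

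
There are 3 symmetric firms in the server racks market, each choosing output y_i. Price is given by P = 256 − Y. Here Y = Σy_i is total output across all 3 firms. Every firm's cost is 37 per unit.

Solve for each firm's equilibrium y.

A representative firm's profit is π_i = y_i(256 − Y) − 37y_i, with Y = y_i + Σ_{j≠i} y_j.
First-order condition: 219 − 2y_i − Σ_{j≠i} y_j = 0.
With identical firms, set every y_j = y: then 219 − 2y − 2y = 0, i.e. y = 219/4 = 54.75.

54.75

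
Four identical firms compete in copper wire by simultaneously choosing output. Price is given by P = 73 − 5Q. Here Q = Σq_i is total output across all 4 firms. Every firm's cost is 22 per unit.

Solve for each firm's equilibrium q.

A representative firm's profit is π_i = q_i(73 − 5Q) − 22q_i, with Q = q_i + Σ_{j≠i} q_j.
First-order condition: 51 − 10q_i − 5Σ_{j≠i} q_j = 0.
Imposing symmetry (q_j = q for all j) turns Σ_{j≠i} q_j into 3q, so 51 = 25q and q = 2.04.

2.04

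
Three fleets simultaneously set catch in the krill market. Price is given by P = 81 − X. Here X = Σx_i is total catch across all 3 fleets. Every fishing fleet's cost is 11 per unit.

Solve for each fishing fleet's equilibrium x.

17.5

A representative fishing fleet's profit is π_i = x_i(81 − X) − 11x_i, with X = x_i + Σ_{j≠i} x_j.
First-order condition: 70 − 2x_i − Σ_{j≠i} x_j = 0.
Imposing symmetry (x_j = x for all j) turns Σ_{j≠i} x_j into 2x, so 70 = 4x and x = 17.5.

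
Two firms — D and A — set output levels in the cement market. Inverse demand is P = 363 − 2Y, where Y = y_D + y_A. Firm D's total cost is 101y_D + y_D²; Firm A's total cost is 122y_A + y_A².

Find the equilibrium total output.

Firm D's profit: π = y_D(363 − 2(y_D + y_A)) − 101y_D − y_D².
∂π/∂y_D = 262 − 6y_D − 2y_A = 0, so y_D = 131/3 − (1/3)y_A.
By the same steps for A: y_A = 241/6 − (1/3)y_D.
Substituting the second reaction function into the first: y_D = 131/3 − (1/3)(241/6 − (1/3)y_D), which gives (8/9)y_D = 545/18 ⇒ y_D = 34.0625.
Then y_A = 241/6 − (1/3)·34.0625 = 28.8125.
Total output: 34.0625 + 28.8125 = 62.875.

62.875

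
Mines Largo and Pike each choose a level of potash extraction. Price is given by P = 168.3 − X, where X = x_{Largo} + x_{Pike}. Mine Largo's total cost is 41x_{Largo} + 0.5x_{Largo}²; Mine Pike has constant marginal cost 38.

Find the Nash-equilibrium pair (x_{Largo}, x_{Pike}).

24.86, 52.72

Mine Largo's profit: π = x_{Largo}(168.3 − (x_{Largo} + x_{Pike})) − 41x_{Largo} − 0.5x_{Largo}².
∂π/∂x_{Largo} = 127.3 − 3x_{Largo} − x_{Pike} = 0, so x_{Largo} = 1273/30 − (1/3)x_{Pike}.
For Pike: ∂π/∂x_{Pike} = 130.3 − 2x_{Pike} − x_{Largo} = 0 ⇒ x_{Pike} = 65.15 − 0.5x_{Largo}.
Plugging x_{Pike} into Largo's best response: x_{Largo} = 1273/30 − (1/3)(65.15 − 0.5x_{Largo}) ⇒ (5/6)x_{Largo} = 1243/60, so x_{Largo} = 24.86.
Then x_{Pike} = 65.15 − 0.5·24.86 = 52.72.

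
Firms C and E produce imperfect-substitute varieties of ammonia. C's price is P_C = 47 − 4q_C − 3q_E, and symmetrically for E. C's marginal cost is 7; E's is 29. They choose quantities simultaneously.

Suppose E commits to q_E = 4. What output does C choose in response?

Firm C's profit: π = q_C(47 − 4q_C − 3q_E) − 7q_C.
∂π/∂q_C = 40 − 8q_C − 3q_E = 0 ⇒ q_C = 5 − 0.375q_E.
At q_E = 4: q_C = 5 − 0.375·4 = 3.5.

3.5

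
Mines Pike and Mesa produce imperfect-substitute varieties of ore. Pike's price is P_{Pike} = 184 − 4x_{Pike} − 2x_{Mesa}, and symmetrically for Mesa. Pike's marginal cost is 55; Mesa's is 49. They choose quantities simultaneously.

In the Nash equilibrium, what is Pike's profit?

Mine Pike's profit: π = x_{Pike}(184 − 4x_{Pike} − 2x_{Mesa}) − 55x_{Pike}.
∂π/∂x_{Pike} = 129 − 8x_{Pike} − 2x_{Mesa} = 0 ⇒ x_{Pike} = 16.125 − 0.25x_{Mesa}.
Similarly x_{Mesa} = 16.875 − 0.25x_{Pike}.
Substituting the second reaction function into the first: x_{Pike} = 16.125 − 0.25(16.875 − 0.25x_{Pike}), which gives 0.9375x_{Pike} = 381/32 ⇒ x_{Pike} = 12.7.
Then x_{Mesa} = 16.875 − 0.25·12.7 = 13.7.
P_{Pike} = 184 − 4·12.7 − 2·13.7 = 105.8.
Profit = (105.8 − 55)·12.7 = 645.16.

645.16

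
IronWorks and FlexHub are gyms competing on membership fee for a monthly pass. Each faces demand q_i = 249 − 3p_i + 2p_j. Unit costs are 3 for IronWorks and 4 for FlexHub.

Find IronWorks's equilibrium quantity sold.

185.0625

IronWorks's profit: π = (p_{IronWorks} − 3)(249 − 3p_{IronWorks} + 2p_{FlexHub}).
∂π/∂p_{IronWorks} = 258 − 6p_{IronWorks} + 2p_{FlexHub} = 0 ⇒ p_{IronWorks} = 43 + (1/3)p_{FlexHub}.
Similarly p_{FlexHub} = 43.5 + (1/3)p_{IronWorks}.
Substituting the second reaction function into the first: p_{IronWorks} = 43 + (1/3)(43.5 + (1/3)p_{IronWorks}), which gives (8/9)p_{IronWorks} = 57.5 ⇒ p_{IronWorks} = 64.6875.
Then p_{FlexHub} = 43.5 + (1/3)·64.6875 = 65.0625.
q_{IronWorks} = 249 − 3·64.6875 + 2·65.0625 = 185.0625.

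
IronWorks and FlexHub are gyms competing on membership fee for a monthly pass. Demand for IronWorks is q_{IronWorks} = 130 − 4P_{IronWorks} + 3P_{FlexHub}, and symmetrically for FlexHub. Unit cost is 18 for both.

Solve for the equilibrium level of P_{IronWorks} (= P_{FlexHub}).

IronWorks's profit: π = (P_{IronWorks} − 18)(130 − 4P_{IronWorks} + 3P_{FlexHub}).
∂π/∂P_{IronWorks} = 202 − 8P_{IronWorks} + 3P_{FlexHub} = 0 ⇒ P_{IronWorks} = 25.25 + 0.375P_{FlexHub}.
The game is symmetric, so in equilibrium P_{FlexHub} = P_{IronWorks}: the reaction function gives 0.625P_{IronWorks} = 25.25, hence P_{IronWorks} = 40.4.

40.4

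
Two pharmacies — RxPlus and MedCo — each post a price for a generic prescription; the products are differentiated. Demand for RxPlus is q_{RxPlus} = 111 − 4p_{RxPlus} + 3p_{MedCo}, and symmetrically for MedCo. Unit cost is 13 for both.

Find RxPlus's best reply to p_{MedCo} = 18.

RxPlus's profit: π = (p_{RxPlus} − 13)(111 − 4p_{RxPlus} + 3p_{MedCo}).
∂π/∂p_{RxPlus} = 163 − 8p_{RxPlus} + 3p_{MedCo} = 0 ⇒ p_{RxPlus} = 20.375 + 0.375p_{MedCo}.
At p_{MedCo} = 18: p_{RxPlus} = 20.375 + 0.375·18 = 27.125.

27.125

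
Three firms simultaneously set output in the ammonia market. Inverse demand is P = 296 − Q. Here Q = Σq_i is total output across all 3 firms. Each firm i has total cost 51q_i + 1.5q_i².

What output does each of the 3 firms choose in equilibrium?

35

A representative firm's profit is π_i = q_i(296 − Q) − 51q_i − 1.5q_i², with Q = q_i + Σ_{j≠i} q_j.
First-order condition: 245 − 5q_i − Σ_{j≠i} q_j = 0.
With identical firms, set every q_j = q: then 245 − 5q − 2q = 0, i.e. q = 245/7 = 35.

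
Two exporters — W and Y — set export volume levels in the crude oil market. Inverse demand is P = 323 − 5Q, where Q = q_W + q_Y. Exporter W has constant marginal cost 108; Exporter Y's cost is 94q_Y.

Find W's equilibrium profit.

Exporter W's profit: π = q_W(323 − 5(q_W + q_Y)) − 108q_W.
∂π/∂q_W = 215 − 10q_W − 5q_Y = 0, so q_W = 21.5 − 0.5q_Y.
By the same steps for Y: q_Y = 22.9 − 0.5q_W.
Solving the two reaction functions simultaneously: (1 − (−0.5)(−0.5))q_W = 21.5 − 0.5·22.9, so 0.75q_W = 10.05 and q_W = 13.4.
Then q_Y = 22.9 − 0.5·13.4 = 16.2.
Price P = 323 − 5·29.6 = 175.
W's profit: (175 − 108)·13.4 = 897.8.

897.8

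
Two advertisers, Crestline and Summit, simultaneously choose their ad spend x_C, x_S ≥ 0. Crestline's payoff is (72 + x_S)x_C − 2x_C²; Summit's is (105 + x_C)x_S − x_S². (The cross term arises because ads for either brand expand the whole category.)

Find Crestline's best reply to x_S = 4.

19

Expanding Crestline's payoff: 72x_C + x_Sx_C − 2x_C².
∂π/∂x_C = 72 + x_S − 4x_C = 0, so x_C = 18 + 0.25x_S.
At x_S = 4: x_C = 18 + 0.25·4 = 19.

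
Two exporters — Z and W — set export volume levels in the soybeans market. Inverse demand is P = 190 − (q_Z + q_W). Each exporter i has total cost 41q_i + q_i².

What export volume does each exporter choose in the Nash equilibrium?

Exporter Z's profit: π = q_Z(190 − (q_Z + q_W)) − 41q_Z − q_Z².
∂π/∂q_Z = 149 − 4q_Z − q_W = 0, so q_Z = 37.25 − 0.25q_W.
Setting q_Z = q_W in the reaction function: q_Z = 37.25 − 0.25q_Z, so q_Z = 37.25 / 1.25 = 29.8.

29.8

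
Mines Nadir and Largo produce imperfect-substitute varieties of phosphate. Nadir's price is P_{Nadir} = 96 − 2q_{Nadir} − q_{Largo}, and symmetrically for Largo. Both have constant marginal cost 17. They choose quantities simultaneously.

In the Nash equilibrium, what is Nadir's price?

48.6

Mine Nadir's profit: π = q_{Nadir}(96 − 2q_{Nadir} − q_{Largo}) − 17q_{Nadir}.
∂π/∂q_{Nadir} = 79 − 4q_{Nadir} − q_{Largo} = 0 ⇒ q_{Nadir} = 19.75 − 0.25q_{Largo}.
The game is symmetric, so in equilibrium q_{Largo} = q_{Nadir}: the reaction function gives 1.25q_{Nadir} = 19.75, hence q_{Nadir} = 15.8.
P_{Nadir} = 96 − 2·15.8 − 15.8 = 48.6.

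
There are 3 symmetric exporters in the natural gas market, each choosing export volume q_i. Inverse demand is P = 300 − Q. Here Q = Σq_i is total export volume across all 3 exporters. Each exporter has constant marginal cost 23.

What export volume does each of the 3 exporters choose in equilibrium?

A representative exporter's profit is π_i = q_i(300 − Q) − 23q_i, with Q = q_i + Σ_{j≠i} q_j.
First-order condition: 277 − 2q_i − Σ_{j≠i} q_j = 0.
Imposing symmetry (q_j = q for all j) turns Σ_{j≠i} q_j into 2q, so 277 = 4q and q = 69.25.

69.25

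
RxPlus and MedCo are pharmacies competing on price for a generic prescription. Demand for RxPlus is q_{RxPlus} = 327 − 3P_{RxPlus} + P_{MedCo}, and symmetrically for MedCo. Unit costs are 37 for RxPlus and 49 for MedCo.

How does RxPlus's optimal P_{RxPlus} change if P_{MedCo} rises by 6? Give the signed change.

1

RxPlus's profit: π = (P_{RxPlus} − 37)(327 − 3P_{RxPlus} + P_{MedCo}).
∂π/∂P_{RxPlus} = 438 − 6P_{RxPlus} + P_{MedCo} = 0 ⇒ P_{RxPlus} = 73 + (1/6)P_{MedCo}.
The reaction-function slope is 1/6, so a 6-unit rise in P_{MedCo} moves P_{RxPlus} by 1/6 × 6 = 1. RxPlus's best response rises — the actions are strategic complements.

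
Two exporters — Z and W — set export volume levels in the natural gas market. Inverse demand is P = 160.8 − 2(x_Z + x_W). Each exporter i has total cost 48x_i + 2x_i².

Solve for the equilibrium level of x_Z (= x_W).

11.28

Exporter Z's profit: π = x_Z(160.8 − 2(x_Z + x_W)) − 48x_Z − 2x_Z².
∂π/∂x_Z = 112.8 − 8x_Z − 2x_W = 0, so x_Z = 14.1 − 0.25x_W.
Setting x_Z = x_W in the reaction function: x_Z = 14.1 − 0.25x_Z, so x_Z = 14.1 / 1.25 = 11.28.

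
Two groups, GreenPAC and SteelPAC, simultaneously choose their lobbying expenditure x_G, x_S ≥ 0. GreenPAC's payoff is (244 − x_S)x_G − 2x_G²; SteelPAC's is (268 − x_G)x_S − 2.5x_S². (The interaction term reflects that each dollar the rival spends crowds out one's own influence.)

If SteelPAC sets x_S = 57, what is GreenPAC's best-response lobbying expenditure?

Expanding GreenPAC's payoff: 244x_G − x_Sx_G − 2x_G².
∂π/∂x_G = 244 − x_S − 4x_G = 0, so x_G = 61 − 0.25x_S.
At x_S = 57: x_G = 61 − 0.25·57 = 46.75.

46.75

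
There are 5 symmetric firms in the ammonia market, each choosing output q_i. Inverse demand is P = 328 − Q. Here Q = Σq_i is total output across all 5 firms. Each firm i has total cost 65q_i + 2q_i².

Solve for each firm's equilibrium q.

A representative firm's profit is π_i = q_i(328 − Q) − 65q_i − 2q_i², with Q = q_i + Σ_{j≠i} q_j.
First-order condition: 263 − 6q_i − Σ_{j≠i} q_j = 0.
With identical firms, set every q_j = q: then 263 − 6q − 4q = 0, i.e. q = 263/10 = 26.3.

26.3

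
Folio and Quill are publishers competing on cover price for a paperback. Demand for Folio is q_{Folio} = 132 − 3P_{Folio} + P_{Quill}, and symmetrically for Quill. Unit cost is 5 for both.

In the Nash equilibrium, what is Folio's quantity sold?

Folio's profit: π = (P_{Folio} − 5)(132 − 3P_{Folio} + P_{Quill}).
∂π/∂P_{Folio} = 147 − 6P_{Folio} + P_{Quill} = 0 ⇒ P_{Folio} = 24.5 + (1/6)P_{Quill}.
By symmetry P_{Quill} = P_{Folio}; substituting into the reaction function, (5/6)P_{Folio} = 24.5 and P_{Folio} = 29.4.
q_{Folio} = 132 − 3·29.4 + 29.4 = 73.2.

73.2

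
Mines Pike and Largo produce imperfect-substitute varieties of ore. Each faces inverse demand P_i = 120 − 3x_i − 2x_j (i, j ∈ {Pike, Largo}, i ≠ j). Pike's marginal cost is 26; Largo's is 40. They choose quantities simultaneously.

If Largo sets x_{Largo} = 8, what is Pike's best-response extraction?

13

Mine Pike's profit: π = x_{Pike}(120 − 3x_{Pike} − 2x_{Largo}) − 26x_{Pike}.
∂π/∂x_{Pike} = 94 − 6x_{Pike} − 2x_{Largo} = 0 ⇒ x_{Pike} = 47/3 − (1/3)x_{Largo}.
At x_{Largo} = 8: x_{Pike} = 47/3 − (1/3)·8 = 13.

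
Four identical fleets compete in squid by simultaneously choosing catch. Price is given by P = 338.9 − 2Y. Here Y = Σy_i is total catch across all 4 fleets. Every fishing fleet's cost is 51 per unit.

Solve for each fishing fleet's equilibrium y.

28.79

A representative fishing fleet's profit is π_i = y_i(338.9 − 2Y) − 51y_i, with Y = y_i + Σ_{j≠i} y_j.
First-order condition: 287.9 − 4y_i − 2Σ_{j≠i} y_j = 0.
With identical fishing fleets, set every y_j = y: then 287.9 − 4y − 6y = 0, i.e. y = 287.9/10 = 28.79.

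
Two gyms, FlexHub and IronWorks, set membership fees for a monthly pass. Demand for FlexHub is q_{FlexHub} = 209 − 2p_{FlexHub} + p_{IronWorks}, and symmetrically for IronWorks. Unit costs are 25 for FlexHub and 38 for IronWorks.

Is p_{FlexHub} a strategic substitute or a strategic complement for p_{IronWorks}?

strategic complements

FlexHub's profit: π = (p_{FlexHub} − 25)(209 − 2p_{FlexHub} + p_{IronWorks}).
∂π/∂p_{FlexHub} = 259 − 4p_{FlexHub} + p_{IronWorks} = 0 ⇒ p_{FlexHub} = 64.75 + 0.25p_{IronWorks}.
The best-response slope dp_{FlexHub}/dp_{IronWorks} = 0.25 > 0: the reaction function is upward-sloping, so the choices are strategic complements.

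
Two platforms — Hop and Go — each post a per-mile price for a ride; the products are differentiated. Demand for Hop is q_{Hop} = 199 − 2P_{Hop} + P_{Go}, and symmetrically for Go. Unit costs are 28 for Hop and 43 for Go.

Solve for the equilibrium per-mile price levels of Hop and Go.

87, 93

Hop's profit: π = (P_{Hop} − 28)(199 − 2P_{Hop} + P_{Go}).
∂π/∂P_{Hop} = 255 − 4P_{Hop} + P_{Go} = 0 ⇒ P_{Hop} = 63.75 + 0.25P_{Go}.
Similarly P_{Go} = 71.25 + 0.25P_{Hop}.
Solving the two reaction functions simultaneously: (1 − (0.25)(0.25))P_{Hop} = 63.75 + 0.25·71.25, so 0.9375P_{Hop} = 81.5625 and P_{Hop} = 87.
Then P_{Go} = 71.25 + 0.25·87 = 93.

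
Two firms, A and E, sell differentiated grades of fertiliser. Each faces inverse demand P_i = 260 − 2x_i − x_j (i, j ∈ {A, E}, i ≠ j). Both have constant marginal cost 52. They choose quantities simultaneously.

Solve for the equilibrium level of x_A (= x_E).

41.6

Firm A's profit: π = x_A(260 − 2x_A − x_E) − 52x_A.
∂π/∂x_A = 208 − 4x_A − x_E = 0 ⇒ x_A = 52 − 0.25x_E.
By symmetry x_E = x_A; substituting into the reaction function, 1.25x_A = 52 and x_A = 41.6.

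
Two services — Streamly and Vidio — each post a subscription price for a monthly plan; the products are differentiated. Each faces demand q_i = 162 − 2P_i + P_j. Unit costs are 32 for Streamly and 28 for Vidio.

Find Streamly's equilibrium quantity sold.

Streamly's profit: π = (P_{Streamly} − 32)(162 − 2P_{Streamly} + P_{Vidio}).
∂π/∂P_{Streamly} = 226 − 4P_{Streamly} + P_{Vidio} = 0 ⇒ P_{Streamly} = 56.5 + 0.25P_{Vidio}.
Similarly P_{Vidio} = 54.5 + 0.25P_{Streamly}.
Plugging P_{Vidio} into Streamly's best response: P_{Streamly} = 56.5 + 0.25(54.5 + 0.25P_{Streamly}) ⇒ 0.9375P_{Streamly} = 70.125, so P_{Streamly} = 74.8.
Then P_{Vidio} = 54.5 + 0.25·74.8 = 73.2.
q_{Streamly} = 162 − 2·74.8 + 73.2 = 85.6.

85.6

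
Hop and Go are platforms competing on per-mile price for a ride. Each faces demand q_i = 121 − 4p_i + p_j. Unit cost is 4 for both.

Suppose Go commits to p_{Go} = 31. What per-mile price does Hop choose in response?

Hop's profit: π = (p_{Hop} − 4)(121 − 4p_{Hop} + p_{Go}).
∂π/∂p_{Hop} = 137 − 8p_{Hop} + p_{Go} = 0 ⇒ p_{Hop} = 17.125 + 0.125p_{Go}.
At p_{Go} = 31: p_{Hop} = 17.125 + 0.125·31 = 21.

21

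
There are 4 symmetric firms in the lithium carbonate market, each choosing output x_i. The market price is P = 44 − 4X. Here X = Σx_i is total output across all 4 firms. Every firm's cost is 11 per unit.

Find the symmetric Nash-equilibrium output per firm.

A representative firm's profit is π_i = x_i(44 − 4X) − 11x_i, with X = x_i + Σ_{j≠i} x_j.
First-order condition: 33 − 8x_i − 4Σ_{j≠i} x_j = 0.
Imposing symmetry (x_j = x for all j) turns Σ_{j≠i} x_j into 3x, so 33 = 20x and x = 1.65.

1.65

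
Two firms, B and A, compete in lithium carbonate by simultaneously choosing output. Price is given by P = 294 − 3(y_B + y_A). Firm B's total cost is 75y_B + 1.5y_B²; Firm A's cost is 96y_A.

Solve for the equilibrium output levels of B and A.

16, 25

Firm B's profit: π = y_B(294 − 3(y_B + y_A)) − 75y_B − 1.5y_B².
∂π/∂y_B = 219 − 9y_B − 3y_A = 0, so y_B = 73/3 − (1/3)y_A.
For A: ∂π/∂y_A = 198 − 6y_A − 3y_B = 0 ⇒ y_A = 33 − 0.5y_B.
Substituting the second reaction function into the first: y_B = 73/3 − (1/3)(33 − 0.5y_B), which gives (5/6)y_B = 40/3 ⇒ y_B = 16.
Then y_A = 33 − 0.5·16 = 25.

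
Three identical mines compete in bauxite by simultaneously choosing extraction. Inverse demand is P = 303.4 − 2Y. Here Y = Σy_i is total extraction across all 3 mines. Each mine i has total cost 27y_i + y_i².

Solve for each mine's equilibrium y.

27.64

A representative mine's profit is π_i = y_i(303.4 − 2Y) − 27y_i − y_i², with Y = y_i + Σ_{j≠i} y_j.
First-order condition: 276.4 − 6y_i − 2Σ_{j≠i} y_j = 0.
Imposing symmetry (y_j = y for all j) turns Σ_{j≠i} y_j into 2y, so 276.4 = 10y and y = 27.64.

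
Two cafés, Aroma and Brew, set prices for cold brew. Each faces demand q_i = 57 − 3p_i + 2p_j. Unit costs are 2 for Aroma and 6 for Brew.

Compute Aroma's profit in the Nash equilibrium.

Aroma's profit: π = (p_{Aroma} − 2)(57 − 3p_{Aroma} + 2p_{Brew}).
∂π/∂p_{Aroma} = 63 − 6p_{Aroma} + 2p_{Brew} = 0 ⇒ p_{Aroma} = 10.5 + (1/3)p_{Brew}.
Similarly p_{Brew} = 12.5 + (1/3)p_{Aroma}.
Solving the two reaction functions simultaneously: (1 − (1/3)(1/3))p_{Aroma} = 10.5 + (1/3)·12.5, so (8/9)p_{Aroma} = 44/3 and p_{Aroma} = 16.5.
Then p_{Brew} = 12.5 + (1/3)·16.5 = 18.
q_{Aroma} = 57 − 3·16.5 + 2·18 = 43.5.
Profit = (16.5 − 2)·43.5 = 630.75.

630.75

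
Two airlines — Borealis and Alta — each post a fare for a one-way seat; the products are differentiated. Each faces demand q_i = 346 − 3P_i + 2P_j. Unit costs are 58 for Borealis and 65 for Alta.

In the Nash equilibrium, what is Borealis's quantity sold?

219.9375

Borealis's profit: π = (P_{Borealis} − 58)(346 − 3P_{Borealis} + 2P_{Alta}).
∂π/∂P_{Borealis} = 520 − 6P_{Borealis} + 2P_{Alta} = 0 ⇒ P_{Borealis} = 260/3 + (1/3)P_{Alta}.
Similarly P_{Alta} = 541/6 + (1/3)P_{Borealis}.
Plugging P_{Alta} into Borealis's best response: P_{Borealis} = 260/3 + (1/3)(541/6 + (1/3)P_{Borealis}) ⇒ (8/9)P_{Borealis} = 2101/18, so P_{Borealis} = 131.3125.
Then P_{Alta} = 541/6 + (1/3)·131.3125 = 133.9375.
q_{Borealis} = 346 − 3·131.3125 + 2·133.9375 = 219.9375.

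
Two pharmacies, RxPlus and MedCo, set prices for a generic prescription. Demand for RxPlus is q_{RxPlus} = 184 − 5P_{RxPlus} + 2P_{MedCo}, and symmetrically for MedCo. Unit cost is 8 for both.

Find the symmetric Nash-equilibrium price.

28

RxPlus's profit: π = (P_{RxPlus} − 8)(184 − 5P_{RxPlus} + 2P_{MedCo}).
∂π/∂P_{RxPlus} = 224 − 10P_{RxPlus} + 2P_{MedCo} = 0 ⇒ P_{RxPlus} = 22.4 + 0.2P_{MedCo}.
By symmetry P_{MedCo} = P_{RxPlus}; substituting into the reaction function, 0.8P_{RxPlus} = 22.4 and P_{RxPlus} = 28.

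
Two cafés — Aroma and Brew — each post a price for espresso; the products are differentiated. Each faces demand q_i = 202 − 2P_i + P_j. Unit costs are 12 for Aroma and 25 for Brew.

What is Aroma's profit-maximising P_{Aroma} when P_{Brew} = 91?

Aroma's profit: π = (P_{Aroma} − 12)(202 − 2P_{Aroma} + P_{Brew}).
∂π/∂P_{Aroma} = 226 − 4P_{Aroma} + P_{Brew} = 0 ⇒ P_{Aroma} = 56.5 + 0.25P_{Brew}.
At P_{Brew} = 91: P_{Aroma} = 56.5 + 0.25·91 = 79.25.

79.25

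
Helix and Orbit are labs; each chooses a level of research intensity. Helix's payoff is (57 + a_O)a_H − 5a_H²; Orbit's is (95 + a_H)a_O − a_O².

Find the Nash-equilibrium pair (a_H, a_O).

Expanding Helix's payoff: 57a_H + a_Oa_H − 5a_H².
∂π/∂a_H = 57 + a_O − 10a_H = 0, so a_H = 5.7 + 0.1a_O.
Likewise for Orbit: a_O = 47.5 + 0.5a_H.
Plugging a_O into Helix's best response: a_H = 5.7 + 0.1(47.5 + 0.5a_H) ⇒ 0.95a_H = 10.45, so a_H = 11.
Then a_O = 47.5 + 0.5·11 = 53.

11, 53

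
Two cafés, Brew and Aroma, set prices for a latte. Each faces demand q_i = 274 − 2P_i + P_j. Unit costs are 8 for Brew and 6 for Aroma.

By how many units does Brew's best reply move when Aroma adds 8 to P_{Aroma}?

2

Brew's profit: π = (P_{Brew} − 8)(274 − 2P_{Brew} + P_{Aroma}).
∂π/∂P_{Brew} = 290 − 4P_{Brew} + P_{Aroma} = 0 ⇒ P_{Brew} = 72.5 + 0.25P_{Aroma}.
The reaction-function slope is 0.25, so an 8-unit rise in P_{Aroma} moves P_{Brew} by 0.25 × 8 = 2. Brew's best response rises — the actions are strategic complements.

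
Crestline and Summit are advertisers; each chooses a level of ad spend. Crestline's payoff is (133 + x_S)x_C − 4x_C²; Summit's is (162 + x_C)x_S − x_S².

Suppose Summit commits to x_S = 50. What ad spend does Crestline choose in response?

22.875

Expanding Crestline's payoff: 133x_C + x_Sx_C − 4x_C².
∂π/∂x_C = 133 + x_S − 8x_C = 0, so x_C = 16.625 + 0.125x_S.
At x_S = 50: x_C = 16.625 + 0.125·50 = 22.875.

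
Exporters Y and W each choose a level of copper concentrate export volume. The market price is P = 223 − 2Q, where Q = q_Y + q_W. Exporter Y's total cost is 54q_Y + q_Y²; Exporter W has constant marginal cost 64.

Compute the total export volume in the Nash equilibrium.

48.7

Exporter Y's profit: π = q_Y(223 − 2(q_Y + q_W)) − 54q_Y − q_Y².
∂π/∂q_Y = 169 − 6q_Y − 2q_W = 0, so q_Y = 169/6 − (1/3)q_W.
For W: ∂π/∂q_W = 159 − 4q_W − 2q_Y = 0 ⇒ q_W = 39.75 − 0.5q_Y.
Plugging q_W into Y's best response: q_Y = 169/6 − (1/3)(39.75 − 0.5q_Y) ⇒ (5/6)q_Y = 179/12, so q_Y = 17.9.
Then q_W = 39.75 − 0.5·17.9 = 30.8.
Total export volume: 17.9 + 30.8 = 48.7.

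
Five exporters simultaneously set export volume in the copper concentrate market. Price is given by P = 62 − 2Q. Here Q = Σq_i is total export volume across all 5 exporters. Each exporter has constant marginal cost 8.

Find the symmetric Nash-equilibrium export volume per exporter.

A representative exporter's profit is π_i = q_i(62 − 2Q) − 8q_i, with Q = q_i + Σ_{j≠i} q_j.
First-order condition: 54 − 4q_i − 2Σ_{j≠i} q_j = 0.
Imposing symmetry (q_j = q for all j) turns Σ_{j≠i} q_j into 4q, so 54 = 12q and q = 4.5.

4.5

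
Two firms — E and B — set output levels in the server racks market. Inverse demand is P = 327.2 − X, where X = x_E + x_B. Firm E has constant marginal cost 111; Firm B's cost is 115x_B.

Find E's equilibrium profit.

Firm E's profit: π = x_E(327.2 − (x_E + x_B)) − 111x_E.
∂π/∂x_E = 216.2 − 2x_E − x_B = 0, so x_E = 108.1 − 0.5x_B.
By the same steps for B: x_B = 106.1 − 0.5x_E.
Substituting the second reaction function into the first: x_E = 108.1 − 0.5(106.1 − 0.5x_E), which gives 0.75x_E = 55.05 ⇒ x_E = 73.4.
Then x_B = 106.1 − 0.5·73.4 = 69.4.
Price P = 327.2 − 142.8 = 184.4.
E's profit: (184.4 − 111)·73.4 = 5387.56.

5387.56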